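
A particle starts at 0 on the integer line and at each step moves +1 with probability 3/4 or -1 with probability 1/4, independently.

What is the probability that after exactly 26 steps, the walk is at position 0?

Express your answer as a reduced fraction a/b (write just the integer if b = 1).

To be at 0 after 26 steps: need exactly 13 steps of +1 and 13 of -1.
Number of such sequences: C(26,13) = 10400600
Each has probability (3/4)^13 · (1/4)^13 = 1594323/4503599627370496
P = 10400600 · 1594323/4503599627370496 = 2072739474225/562949953421312

Answer: 2072739474225/562949953421312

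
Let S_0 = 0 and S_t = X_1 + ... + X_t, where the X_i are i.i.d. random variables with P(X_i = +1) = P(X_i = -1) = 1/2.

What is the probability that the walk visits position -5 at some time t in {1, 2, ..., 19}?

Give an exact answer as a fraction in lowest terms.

Answer: 34495/131072

Derivation:
Count via complement. Let g(t,s) = #length-t paths at position s with S_1..S_t all ≠ -5.
g(t,s) = g(t-1,s-1) + g(t-1,s+1) for s ≠ -5; g(t,-5) = 0.
t=0: g(0,0)=1
t=1: g(1,-1)=1 g(1,1)=1
t=2: g(2,-2)=1 g(2,0)=2 g(2,2)=1
t=3: g(3,-3)=1 g(3,-1)=3 g(3,1)=3 g(3,3)=1
t=4: g(4,-4)=1 g(4,-2)=4 g(4,0)=6 g(4,2)=4 g(4,4)=1
t=5: g(5,-3)=5 g(5,-1)=10 g(5,1)=10 g(5,3)=5 g(5,5)=1
t=6: g(6,-4)=5 g(6,-2)=15 g(6,0)=20 g(6,2)=15 g(6,4)=6 g(6,6)=1
t=7: g(7,-3)=20 g(7,-1)=35 g(7,1)=35 g(7,3)=21 g(7,5)=7 g(7,7)=1
t=8: g(8,-4)=20 g(8,-2)=55 g(8,0)=70 g(8,2)=56 g(8,4)=28 g(8,6)=8 g(8,8)=1
t=9: g(9,-3)=75 g(9,-1)=125 g(9,1)=126 g(9,3)=84 g(9,5)=36 g(9,7)=9 g(9,9)=1
t=10: g(10,-4)=75 g(10,-2)=200 g(10,0)=251 g(10,2)=210 g(10,4)=120 g(10,6)=45 g(10,8)=10 g(10,10)=1
t=11: g(11,-3)=275 g(11,-1)=451 g(11,1)=461 g(11,3)=330 g(11,5)=165 g(11,7)=55 g(11,9)=11 g(11,11)=1
t=12: g(12,-4)=275 g(12,-2)=726 g(12,0)=912 g(12,2)=791 g(12,4)=495 g(12,6)=220 g(12,8)=66 g(12,10)=12 g(12,12)=1
t=13: g(13,-3)=1001 g(13,-1)=1638 g(13,1)=1703 g(13,3)=1286 g(13,5)=715 g(13,7)=286 g(13,9)=78 g(13,11)=13 g(13,13)=1
t=14: g(14,-4)=1001 g(14,-2)=2639 g(14,0)=3341 g(14,2)=2989 g(14,4)=2001 g(14,6)=1001 g(14,8)=364 g(14,10)=91 g(14,12)=14 g(14,14)=1
t=15: g(15,-3)=3640 g(15,-1)=5980 g(15,1)=6330 g(15,3)=4990 g(15,5)=3002 g(15,7)=1365 g(15,9)=455 g(15,11)=105 g(15,13)=15 g(15,15)=1
t=16: g(16,-4)=3640 g(16,-2)=9620 g(16,0)=12310 g(16,2)=11320 g(16,4)=7992 g(16,6)=4367 g(16,8)=1820 g(16,10)=560 g(16,12)=120 g(16,14)=16 g(16,16)=1
t=17: g(17,-3)=13260 g(17,-1)=21930 g(17,1)=23630 g(17,3)=19312 g(17,5)=12359 g(17,7)=6187 g(17,9)=2380 g(17,11)=680 g(17,13)=136 g(17,15)=17 g(17,17)=1
t=18: g(18,-4)=13260 g(18,-2)=35190 g(18,0)=45560 g(18,2)=42942 g(18,4)=31671 g(18,6)=18546 g(18,8)=8567 g(18,10)=3060 g(18,12)=816 g(18,14)=153 g(18,16)=18 g(18,18)=1
t=19: g(19,-3)=48450 g(19,-1)=80750 g(19,1)=88502 g(19,3)=74613 g(19,5)=50217 g(19,7)=27113 g(19,9)=11627 g(19,11)=3876 g(19,13)=969 g(19,15)=171 g(19,17)=19 g(19,19)=1
Paths never hitting -5: Σ_s g(19,s) = 386308
Paths hitting -5: 2^19 - 386308 = 137980
P = 137980/524288 = 34495/131072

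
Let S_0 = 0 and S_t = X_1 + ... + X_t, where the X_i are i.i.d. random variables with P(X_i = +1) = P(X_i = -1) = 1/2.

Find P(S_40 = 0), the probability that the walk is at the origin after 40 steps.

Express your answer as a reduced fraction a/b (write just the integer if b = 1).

To return to 0 after 40 steps: need exactly 20 steps of +1 and 20 of -1.
Favorable paths: C(40,20) = 137846528820
Total paths: 2^40 = 1099511627776
P = 137846528820/1099511627776 = 34461632205/274877906944

Answer: 34461632205/274877906944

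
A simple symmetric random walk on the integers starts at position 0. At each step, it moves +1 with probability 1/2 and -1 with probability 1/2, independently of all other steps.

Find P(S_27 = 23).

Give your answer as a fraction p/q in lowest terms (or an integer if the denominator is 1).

To reach position 23 after 27 steps: need 25 steps of +1 and 2 of -1.
Favorable paths: C(27,25) = 351
Total paths: 2^27 = 134217728
P = 351/134217728 = 351/134217728

Answer: 351/134217728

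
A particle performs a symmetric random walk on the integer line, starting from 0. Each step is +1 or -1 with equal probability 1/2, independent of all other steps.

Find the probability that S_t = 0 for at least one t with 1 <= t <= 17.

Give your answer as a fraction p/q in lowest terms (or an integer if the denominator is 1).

Count via complement. Let g(t,s) = #length-t paths at position s with S_1..S_t all ≠ 0.
g(t,s) = g(t-1,s-1) + g(t-1,s+1) for s ≠ 0; g(t,0) = 0.
t=0: g(0,0)=1
t=1: g(1,-1)=1 g(1,1)=1
t=2: g(2,-2)=1 g(2,2)=1
t=3: g(3,-3)=1 g(3,-1)=1 g(3,1)=1 g(3,3)=1
t=4: g(4,-4)=1 g(4,-2)=2 g(4,2)=2 g(4,4)=1
t=5: g(5,-5)=1 g(5,-3)=3 g(5,-1)=2 g(5,1)=2 g(5,3)=3 g(5,5)=1
t=6: g(6,-6)=1 g(6,-4)=4 g(6,-2)=5 g(6,2)=5 g(6,4)=4 g(6,6)=1
t=7: g(7,-7)=1 g(7,-5)=5 g(7,-3)=9 g(7,-1)=5 g(7,1)=5 g(7,3)=9 g(7,5)=5 g(7,7)=1
t=8: g(8,-8)=1 g(8,-6)=6 g(8,-4)=14 g(8,-2)=14 g(8,2)=14 g(8,4)=14 g(8,6)=6 g(8,8)=1
t=9: g(9,-9)=1 g(9,-7)=7 g(9,-5)=20 g(9,-3)=28 g(9,-1)=14 g(9,1)=14 g(9,3)=28 g(9,5)=20 g(9,7)=7 g(9,9)=1
t=10: g(10,-10)=1 g(10,-8)=8 g(10,-6)=27 g(10,-4)=48 g(10,-2)=42 g(10,2)=42 g(10,4)=48 g(10,6)=27 g(10,8)=8 g(10,10)=1
t=11: g(11,-11)=1 g(11,-9)=9 g(11,-7)=35 g(11,-5)=75 g(11,-3)=90 g(11,-1)=42 g(11,1)=42 g(11,3)=90 g(11,5)=75 g(11,7)=35 g(11,9)=9 g(11,11)=1
t=12: g(12,-12)=1 g(12,-10)=10 g(12,-8)=44 g(12,-6)=110 g(12,-4)=165 g(12,-2)=132 g(12,2)=132 g(12,4)=165 g(12,6)=110 g(12,8)=44 g(12,10)=10 g(12,12)=1
t=13: g(13,-13)=1 g(13,-11)=11 g(13,-9)=54 g(13,-7)=154 g(13,-5)=275 g(13,-3)=297 g(13,-1)=132 g(13,1)=132 g(13,3)=297 g(13,5)=275 g(13,7)=154 g(13,9)=54 g(13,11)=11 g(13,13)=1
t=14: g(14,-14)=1 g(14,-12)=12 g(14,-10)=65 g(14,-8)=208 g(14,-6)=429 g(14,-4)=572 g(14,-2)=429 g(14,2)=429 g(14,4)=572 g(14,6)=429 g(14,8)=208 g(14,10)=65 g(14,12)=12 g(14,14)=1
t=15: g(15,-15)=1 g(15,-13)=13 g(15,-11)=77 g(15,-9)=273 g(15,-7)=637 g(15,-5)=1001 g(15,-3)=1001 g(15,-1)=429 g(15,1)=429 g(15,3)=1001 g(15,5)=1001 g(15,7)=637 g(15,9)=273 g(15,11)=77 g(15,13)=13 g(15,15)=1
t=16: g(16,-16)=1 g(16,-14)=14 g(16,-12)=90 g(16,-10)=350 g(16,-8)=910 g(16,-6)=1638 g(16,-4)=2002 g(16,-2)=1430 g(16,2)=1430 g(16,4)=2002 g(16,6)=1638 g(16,8)=910 g(16,10)=350 g(16,12)=90 g(16,14)=14 g(16,16)=1
t=17: g(17,-17)=1 g(17,-15)=15 g(17,-13)=104 g(17,-11)=440 g(17,-9)=1260 g(17,-7)=2548 g(17,-5)=3640 g(17,-3)=3432 g(17,-1)=1430 g(17,1)=1430 g(17,3)=3432 g(17,5)=3640 g(17,7)=2548 g(17,9)=1260 g(17,11)=440 g(17,13)=104 g(17,15)=15 g(17,17)=1
Paths never hitting 0: Σ_s g(17,s) = 25740
Paths hitting 0: 2^17 - 25740 = 105332
P = 105332/131072 = 26333/32768

Answer: 26333/32768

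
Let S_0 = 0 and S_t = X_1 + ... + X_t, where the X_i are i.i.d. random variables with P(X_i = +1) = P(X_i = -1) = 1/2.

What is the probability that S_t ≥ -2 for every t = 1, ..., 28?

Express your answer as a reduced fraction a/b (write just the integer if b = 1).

Let f(t,s) = #length-t paths at position s with S_1..S_t all ≥ -2.
f(t,s) = f(t-1,s-1) + f(t-1,s+1) for s ≥ -2; f(t,s) = 0 for s < -2.
t=0: f(0,0)=1
t=1: f(1,-1)=1 f(1,1)=1
t=2: f(2,-2)=1 f(2,0)=2 f(2,2)=1
t=3: f(3,-1)=3 f(3,1)=3 f(3,3)=1
t=4: f(4,-2)=3 f(4,0)=6 f(4,2)=4 f(4,4)=1
t=5: f(5,-1)=9 f(5,1)=10 f(5,3)=5 f(5,5)=1
t=6: f(6,-2)=9 f(6,0)=19 f(6,2)=15 f(6,4)=6 f(6,6)=1
t=7: f(7,-1)=28 f(7,1)=34 f(7,3)=21 f(7,5)=7 f(7,7)=1
t=8: f(8,-2)=28 f(8,0)=62 f(8,2)=55 f(8,4)=28 f(8,6)=8 f(8,8)=1
t=9: f(9,-1)=90 f(9,1)=117 f(9,3)=83 f(9,5)=36 f(9,7)=9 f(9,9)=1
t=10: f(10,-2)=90 f(10,0)=207 f(10,2)=200 f(10,4)=119 f(10,6)=45 f(10,8)=10 f(10,10)=1
t=11: f(11,-1)=297 f(11,1)=407 f(11,3)=319 f(11,5)=164 f(11,7)=55 f(11,9)=11 f(11,11)=1
t=12: f(12,-2)=297 f(12,0)=704 f(12,2)=726 f(12,4)=483 f(12,6)=219 f(12,8)=66 f(12,10)=12 f(12,12)=1
t=13: f(13,-1)=1001 f(13,1)=1430 f(13,3)=1209 f(13,5)=702 f(13,7)=285 f(13,9)=78 f(13,11)=13 f(13,13)=1
t=14: f(14,-2)=1001 f(14,0)=2431 f(14,2)=2639 f(14,4)=1911 f(14,6)=987 f(14,8)=363 f(14,10)=91 f(14,12)=14 f(14,14)=1
t=15: f(15,-1)=3432 f(15,1)=5070 f(15,3)=4550 f(15,5)=2898 f(15,7)=1350 f(15,9)=454 f(15,11)=105 f(15,13)=15 f(15,15)=1
t=16: f(16,-2)=3432 f(16,0)=8502 f(16,2)=9620 f(16,4)=7448 f(16,6)=4248 f(16,8)=1804 f(16,10)=559 f(16,12)=120 f(16,14)=16 f(16,16)=1
t=17: f(17,-1)=11934 f(17,1)=18122 f(17,3)=17068 f(17,5)=11696 f(17,7)=6052 f(17,9)=2363 f(17,11)=679 f(17,13)=136 f(17,15)=17 f(17,17)=1
t=18: f(18,-2)=11934 f(18,0)=30056 f(18,2)=35190 f(18,4)=28764 f(18,6)=17748 f(18,8)=8415 f(18,10)=3042 f(18,12)=815 f(18,14)=153 f(18,16)=18 f(18,18)=1
t=19: f(19,-1)=41990 f(19,1)=65246 f(19,3)=63954 f(19,5)=46512 f(19,7)=26163 f(19,9)=11457 f(19,11)=3857 f(19,13)=968 f(19,15)=171 f(19,17)=19 f(19,19)=1
t=20: f(20,-2)=41990 f(20,0)=107236 f(20,2)=129200 f(20,4)=110466 f(20,6)=72675 f(20,8)=37620 f(20,10)=15314 f(20,12)=4825 f(20,14)=1139 f(20,16)=190 f(20,18)=20 f(20,20)=1
t=21: f(21,-1)=149226 f(21,1)=236436 f(21,3)=239666 f(21,5)=183141 f(21,7)=110295 f(21,9)=52934 f(21,11)=20139 f(21,13)=5964 f(21,15)=1329 f(21,17)=210 f(21,19)=21 f(21,21)=1
t=22: f(22,-2)=149226 f(22,0)=385662 f(22,2)=476102 f(22,4)=422807 f(22,6)=293436 f(22,8)=163229 f(22,10)=73073 f(22,12)=26103 f(22,14)=7293 f(22,16)=1539 f(22,18)=231 f(22,20)=22 f(22,22)=1
t=23: f(23,-1)=534888 f(23,1)=861764 f(23,3)=898909 f(23,5)=716243 f(23,7)=456665 f(23,9)=236302 f(23,11)=99176 f(23,13)=33396 f(23,15)=8832 f(23,17)=1770 f(23,19)=253 f(23,21)=23 f(23,23)=1
t=24: f(24,-2)=534888 f(24,0)=1396652 f(24,2)=1760673 f(24,4)=1615152 f(24,6)=1172908 f(24,8)=692967 f(24,10)=335478 f(24,12)=132572 f(24,14)=42228 f(24,16)=10602 f(24,18)=2023 f(24,20)=276 f(24,22)=24 f(24,24)=1
t=25: f(25,-1)=1931540 f(25,1)=3157325 f(25,3)=3375825 f(25,5)=2788060 f(25,7)=1865875 f(25,9)=1028445 f(25,11)=468050 f(25,13)=174800 f(25,15)=52830 f(25,17)=12625 f(25,19)=2299 f(25,21)=300 f(25,23)=25 f(25,25)=1
t=26: f(26,-2)=1931540 f(26,0)=5088865 f(26,2)=6533150 f(26,4)=6163885 f(26,6)=4653935 f(26,8)=2894320 f(26,10)=1496495 f(26,12)=642850 f(26,14)=227630 f(26,16)=65455 f(26,18)=14924 f(26,20)=2599 f(26,22)=325 f(26,24)=26 f(26,26)=1
t=27: f(27,-1)=7020405 f(27,1)=11622015 f(27,3)=12697035 f(27,5)=10817820 f(27,7)=7548255 f(27,9)=4390815 f(27,11)=2139345 f(27,13)=870480 f(27,15)=293085 f(27,17)=80379 f(27,19)=17523 f(27,21)=2924 f(27,23)=351 f(27,25)=27 f(27,27)=1
t=28: f(28,-2)=7020405 f(28,0)=18642420 f(28,2)=24319050 f(28,4)=23514855 f(28,6)=18366075 f(28,8)=11939070 f(28,10)=6530160 f(28,12)=3009825 f(28,14)=1163565 f(28,16)=373464 f(28,18)=97902 f(28,20)=20447 f(28,22)=3275 f(28,24)=378 f(28,26)=28 f(28,28)=1
Σ_s f(28,s) = 115000920
P = 115000920/268435456 = 14375115/33554432

Answer: 14375115/33554432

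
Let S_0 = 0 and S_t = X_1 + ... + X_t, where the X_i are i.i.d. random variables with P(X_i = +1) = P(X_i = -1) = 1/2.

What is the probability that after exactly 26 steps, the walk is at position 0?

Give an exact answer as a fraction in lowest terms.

Answer: 1300075/8388608

Derivation:
To return to 0 after 26 steps: need exactly 13 steps of +1 and 13 of -1.
Favorable paths: C(26,13) = 10400600
Total paths: 2^26 = 67108864
P = 10400600/67108864 = 1300075/8388608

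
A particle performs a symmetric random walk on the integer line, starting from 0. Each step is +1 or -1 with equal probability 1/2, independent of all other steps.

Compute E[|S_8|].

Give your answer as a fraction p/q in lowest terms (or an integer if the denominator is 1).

S_8 takes values m ≡ 0 (mod 2) with |m| ≤ 8; P(S_8=m) = C(8,(8+m)/2)/2^8.
Total paths: 2^8 = 256
Distribution: P(S=-8)=1/256, P(S=-6)=8/256, P(S=-4)=28/256, P(S=-2)=56/256, P(S=0)=70/256, P(S=2)=56/256, P(S=4)=28/256, P(S=6)=8/256, P(S=8)=1/256
E[|S_8|] = Σ_m |m|·P(S_8=m) = 560/256 = 35/16

Answer: 35/16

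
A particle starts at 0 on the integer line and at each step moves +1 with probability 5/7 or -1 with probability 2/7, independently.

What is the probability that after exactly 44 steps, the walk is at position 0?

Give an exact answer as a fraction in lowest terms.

Answer: 21040989637200000000000000000000000/15286700631942576193765185769276826401

Derivation:
To be at 0 after 44 steps: need exactly 22 steps of +1 and 22 of -1.
Number of such sequences: C(44,22) = 2104098963720
Each has probability (5/7)^22 · (2/7)^22 = 10000000000000000000000/15286700631942576193765185769276826401
P = 2104098963720 · 10000000000000000000000/15286700631942576193765185769276826401 = 21040989637200000000000000000000000/15286700631942576193765185769276826401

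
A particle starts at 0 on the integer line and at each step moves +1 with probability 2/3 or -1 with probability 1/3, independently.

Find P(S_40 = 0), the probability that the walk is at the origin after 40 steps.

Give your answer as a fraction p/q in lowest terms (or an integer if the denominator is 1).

Answer: 16060284644884480/1350851717672992089

Derivation:
To be at 0 after 40 steps: need exactly 20 steps of +1 and 20 of -1.
Number of such sequences: C(40,20) = 137846528820
Each has probability (2/3)^20 · (1/3)^20 = 1048576/12157665459056928801
P = 137846528820 · 1048576/12157665459056928801 = 16060284644884480/1350851717672992089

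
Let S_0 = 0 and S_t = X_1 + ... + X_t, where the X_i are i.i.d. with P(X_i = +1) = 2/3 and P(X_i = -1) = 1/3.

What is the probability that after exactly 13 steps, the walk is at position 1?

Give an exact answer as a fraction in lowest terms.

Answer: 73216/531441

Derivation:
To reach position 1 after 13 steps: need 7 steps of +1 and 6 steps of -1.
Number of such sequences: C(13,7) = 1716
Each has probability (2/3)^7 · (1/3)^6 = 128/1594323
P = 1716 · 128/1594323 = 73216/531441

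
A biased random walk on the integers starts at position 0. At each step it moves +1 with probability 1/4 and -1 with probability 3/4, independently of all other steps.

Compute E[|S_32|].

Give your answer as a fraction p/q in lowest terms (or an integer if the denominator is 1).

Answer: 4612617913038233027/288230376151711744

Derivation:
S_32 takes values m ≡ 0 (mod 2) with |m| ≤ 32; P(S_32=m) = C(32,(32+m)/2) · (1/4)^((32+m)/2) · (3/4)^((32-m)/2).
Distribution: P(S=-32)=1853020188851841/18446744073709551616, P(S=-30)=617673396283947/576460752303423488, P(S=-28)=6382625094934119/1152921504606846976, P(S=-26)=10637708491556865/576460752303423488, P(S=-24)=102831182085049695/2305843009213693952, P(S=-22)=47987884973023191/576460752303423488, P(S=-20)=143963654919069573/1152921504606846976, P(S=-18)=89120357807043069/576460752303423488, P(S=-16)=742669648392025575/4611686018427387904, P(S=-14)=82518849821336175/576460752303423488, P(S=-12)=126528903059382135/1152921504606846976, P(S=-10)=42176301019794045/576460752303423488, P(S=-8)=98411369046186105/2305843009213693952, P(S=-6)=12616842185408475/576460752303423488, P(S=-4)=11415238167750525/1152921504606846976, P(S=-2)=2283047633550105/576460752303423488, P(S=0)=12937269923450595/9223372036854775808, P(S=2)=253671959283345/576460752303423488, P(S=4)=140928866268525/1152921504606846976, P(S=6)=17307053752275/576460752303423488, P(S=8)=14999446585305/2305843009213693952, P(S=10)=714259361205/576460752303423488, P(S=12)=238086453735/1152921504606846976, P(S=14)=17252641575/576460752303423488, P(S=16)=17252641575/4611686018427387904, P(S=18)=230035221/576460752303423488, P(S=20)=41288373/1152921504606846976, P(S=22)=1529199/576460752303423488, P(S=24)=364095/2305843009213693952, P(S=26)=4185/576460752303423488, P(S=28)=279/1152921504606846976, P(S=30)=3/576460752303423488, P(S=32)=1/18446744073709551616
E[|S_32|] = Σ_m |m|·P(S_32=m) = 4612617913038233027/288230376151711744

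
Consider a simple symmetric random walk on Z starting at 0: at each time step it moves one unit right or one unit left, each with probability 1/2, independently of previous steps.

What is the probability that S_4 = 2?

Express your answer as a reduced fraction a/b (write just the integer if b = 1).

Answer: 1/4

Derivation:
To reach position 2 after 4 steps: need 3 steps of +1 and 1 of -1.
Favorable paths: C(4,3) = 4
Total paths: 2^4 = 16
P = 4/16 = 1/4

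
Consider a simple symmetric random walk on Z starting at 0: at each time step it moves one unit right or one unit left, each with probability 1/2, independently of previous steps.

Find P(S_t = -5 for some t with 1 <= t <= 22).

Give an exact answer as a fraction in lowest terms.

Answer: 300185/1048576

Derivation:
Count via complement. Let g(t,s) = #length-t paths at position s with S_1..S_t all ≠ -5.
g(t,s) = g(t-1,s-1) + g(t-1,s+1) for s ≠ -5; g(t,-5) = 0.
t=0: g(0,0)=1
t=1: g(1,-1)=1 g(1,1)=1
t=2: g(2,-2)=1 g(2,0)=2 g(2,2)=1
t=3: g(3,-3)=1 g(3,-1)=3 g(3,1)=3 g(3,3)=1
t=4: g(4,-4)=1 g(4,-2)=4 g(4,0)=6 g(4,2)=4 g(4,4)=1
t=5: g(5,-3)=5 g(5,-1)=10 g(5,1)=10 g(5,3)=5 g(5,5)=1
t=6: g(6,-4)=5 g(6,-2)=15 g(6,0)=20 g(6,2)=15 g(6,4)=6 g(6,6)=1
t=7: g(7,-3)=20 g(7,-1)=35 g(7,1)=35 g(7,3)=21 g(7,5)=7 g(7,7)=1
t=8: g(8,-4)=20 g(8,-2)=55 g(8,0)=70 g(8,2)=56 g(8,4)=28 g(8,6)=8 g(8,8)=1
t=9: g(9,-3)=75 g(9,-1)=125 g(9,1)=126 g(9,3)=84 g(9,5)=36 g(9,7)=9 g(9,9)=1
t=10: g(10,-4)=75 g(10,-2)=200 g(10,0)=251 g(10,2)=210 g(10,4)=120 g(10,6)=45 g(10,8)=10 g(10,10)=1
t=11: g(11,-3)=275 g(11,-1)=451 g(11,1)=461 g(11,3)=330 g(11,5)=165 g(11,7)=55 g(11,9)=11 g(11,11)=1
t=12: g(12,-4)=275 g(12,-2)=726 g(12,0)=912 g(12,2)=791 g(12,4)=495 g(12,6)=220 g(12,8)=66 g(12,10)=12 g(12,12)=1
t=13: g(13,-3)=1001 g(13,-1)=1638 g(13,1)=1703 g(13,3)=1286 g(13,5)=715 g(13,7)=286 g(13,9)=78 g(13,11)=13 g(13,13)=1
t=14: g(14,-4)=1001 g(14,-2)=2639 g(14,0)=3341 g(14,2)=2989 g(14,4)=2001 g(14,6)=1001 g(14,8)=364 g(14,10)=91 g(14,12)=14 g(14,14)=1
t=15: g(15,-3)=3640 g(15,-1)=5980 g(15,1)=6330 g(15,3)=4990 g(15,5)=3002 g(15,7)=1365 g(15,9)=455 g(15,11)=105 g(15,13)=15 g(15,15)=1
t=16: g(16,-4)=3640 g(16,-2)=9620 g(16,0)=12310 g(16,2)=11320 g(16,4)=7992 g(16,6)=4367 g(16,8)=1820 g(16,10)=560 g(16,12)=120 g(16,14)=16 g(16,16)=1
t=17: g(17,-3)=13260 g(17,-1)=21930 g(17,1)=23630 g(17,3)=19312 g(17,5)=12359 g(17,7)=6187 g(17,9)=2380 g(17,11)=680 g(17,13)=136 g(17,15)=17 g(17,17)=1
t=18: g(18,-4)=13260 g(18,-2)=35190 g(18,0)=45560 g(18,2)=42942 g(18,4)=31671 g(18,6)=18546 g(18,8)=8567 g(18,10)=3060 g(18,12)=816 g(18,14)=153 g(18,16)=18 g(18,18)=1
t=19: g(19,-3)=48450 g(19,-1)=80750 g(19,1)=88502 g(19,3)=74613 g(19,5)=50217 g(19,7)=27113 g(19,9)=11627 g(19,11)=3876 g(19,13)=969 g(19,15)=171 g(19,17)=19 g(19,19)=1
t=20: g(20,-4)=48450 g(20,-2)=129200 g(20,0)=169252 g(20,2)=163115 g(20,4)=124830 g(20,6)=77330 g(20,8)=38740 g(20,10)=15503 g(20,12)=4845 g(20,14)=1140 g(20,16)=190 g(20,18)=20 g(20,20)=1
t=21: g(21,-3)=177650 g(21,-1)=298452 g(21,1)=332367 g(21,3)=287945 g(21,5)=202160 g(21,7)=116070 g(21,9)=54243 g(21,11)=20348 g(21,13)=5985 g(21,15)=1330 g(21,17)=210 g(21,19)=21 g(21,21)=1
t=22: g(22,-4)=177650 g(22,-2)=476102 g(22,0)=630819 g(22,2)=620312 g(22,4)=490105 g(22,6)=318230 g(22,8)=170313 g(22,10)=74591 g(22,12)=26333 g(22,14)=7315 g(22,16)=1540 g(22,18)=231 g(22,20)=22 g(22,22)=1
Paths never hitting -5: Σ_s g(22,s) = 2993564
Paths hitting -5: 2^22 - 2993564 = 1200740
P = 1200740/4194304 = 300185/1048576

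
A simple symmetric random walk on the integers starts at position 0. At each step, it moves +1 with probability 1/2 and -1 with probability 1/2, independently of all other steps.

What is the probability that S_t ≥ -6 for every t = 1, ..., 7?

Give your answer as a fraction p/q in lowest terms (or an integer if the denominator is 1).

Let f(t,s) = #length-t paths at position s with S_1..S_t all ≥ -6.
f(t,s) = f(t-1,s-1) + f(t-1,s+1) for s ≥ -6; f(t,s) = 0 for s < -6.
t=0: f(0,0)=1
t=1: f(1,-1)=1 f(1,1)=1
t=2: f(2,-2)=1 f(2,0)=2 f(2,2)=1
t=3: f(3,-3)=1 f(3,-1)=3 f(3,1)=3 f(3,3)=1
t=4: f(4,-4)=1 f(4,-2)=4 f(4,0)=6 f(4,2)=4 f(4,4)=1
t=5: f(5,-5)=1 f(5,-3)=5 f(5,-1)=10 f(5,1)=10 f(5,3)=5 f(5,5)=1
t=6: f(6,-6)=1 f(6,-4)=6 f(6,-2)=15 f(6,0)=20 f(6,2)=15 f(6,4)=6 f(6,6)=1
t=7: f(7,-5)=7 f(7,-3)=21 f(7,-1)=35 f(7,1)=35 f(7,3)=21 f(7,5)=7 f(7,7)=1
Σ_s f(7,s) = 127
P = 127/128 = 127/128

Answer: 127/128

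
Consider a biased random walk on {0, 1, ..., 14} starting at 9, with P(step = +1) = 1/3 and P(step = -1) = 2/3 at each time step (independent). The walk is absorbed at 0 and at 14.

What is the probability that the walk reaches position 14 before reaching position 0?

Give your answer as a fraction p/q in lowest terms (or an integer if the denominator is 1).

Biased walk: p = 1/3, q = 2/3, r = q/p = 2
Gambler's ruin: P(hit 14 before 0 | start at 9) = (1 - r^a)/(1 - r^N)
r^9 = 512; r^14 = 16384
P = (1 - 512) / (1 - 16384) = -511 / -16383 = 511/16383

Answer: 511/16383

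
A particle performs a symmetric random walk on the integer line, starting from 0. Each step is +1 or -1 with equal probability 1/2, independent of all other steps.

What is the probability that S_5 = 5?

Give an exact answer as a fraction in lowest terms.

Answer: 1/32

Derivation:
To reach position 5 after 5 steps: need 5 steps of +1 and 0 of -1.
Favorable paths: C(5,5) = 1
Total paths: 2^5 = 32
P = 1/32 = 1/32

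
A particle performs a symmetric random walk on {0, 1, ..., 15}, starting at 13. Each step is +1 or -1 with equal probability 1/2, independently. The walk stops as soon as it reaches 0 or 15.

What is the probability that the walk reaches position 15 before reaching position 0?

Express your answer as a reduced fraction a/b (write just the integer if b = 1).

Answer: 13/15

Derivation:
Symmetric walk (p = 1/2): the harmonic-function argument gives P(hit 15 before 0 | start at 13) = a/N.
P = 13/15 = 13/15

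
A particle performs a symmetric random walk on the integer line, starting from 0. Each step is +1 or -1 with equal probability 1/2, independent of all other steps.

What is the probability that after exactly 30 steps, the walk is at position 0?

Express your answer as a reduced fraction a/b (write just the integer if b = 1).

Answer: 9694845/67108864

Derivation:
To return to 0 after 30 steps: need exactly 15 steps of +1 and 15 of -1.
Favorable paths: C(30,15) = 155117520
Total paths: 2^30 = 1073741824
P = 155117520/1073741824 = 9694845/67108864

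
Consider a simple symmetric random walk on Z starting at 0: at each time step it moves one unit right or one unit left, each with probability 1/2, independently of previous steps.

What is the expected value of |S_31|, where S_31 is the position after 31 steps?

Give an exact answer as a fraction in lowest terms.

S_31 takes values m ≡ 1 (mod 2) with |m| ≤ 31; P(S_31=m) = C(31,(31+m)/2)/2^31.
Total paths: 2^31 = 2147483648
Distribution: P(S=-31)=1/2147483648, P(S=-29)=31/2147483648, P(S=-27)=465/2147483648, P(S=-25)=4495/2147483648, P(S=-23)=31465/2147483648, P(S=-21)=169911/2147483648, P(S=-19)=736281/2147483648, P(S=-17)=2629575/2147483648, P(S=-15)=7888725/2147483648, P(S=-13)=20160075/2147483648, P(S=-11)=44352165/2147483648, P(S=-9)=84672315/2147483648, P(S=-7)=141120525/2147483648, P(S=-5)=206253075/2147483648, P(S=-3)=265182525/2147483648, P(S=-1)=300540195/2147483648, P(S=1)=300540195/2147483648, P(S=3)=265182525/2147483648, P(S=5)=206253075/2147483648, P(S=7)=141120525/2147483648, P(S=9)=84672315/2147483648, P(S=11)=44352165/2147483648, P(S=13)=20160075/2147483648, P(S=15)=7888725/2147483648, P(S=17)=2629575/2147483648, P(S=19)=736281/2147483648, P(S=21)=169911/2147483648, P(S=23)=31465/2147483648, P(S=25)=4495/2147483648, P(S=27)=465/2147483648, P(S=29)=31/2147483648, P(S=31)=1/2147483648
E[|S_31|] = Σ_m |m|·P(S_31=m) = 9617286240/2147483648 = 300540195/67108864

Answer: 300540195/67108864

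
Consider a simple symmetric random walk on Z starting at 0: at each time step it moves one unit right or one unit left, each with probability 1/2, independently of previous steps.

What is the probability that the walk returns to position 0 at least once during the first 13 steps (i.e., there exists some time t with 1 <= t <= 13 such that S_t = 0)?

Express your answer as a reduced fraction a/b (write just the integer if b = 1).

Answer: 793/1024

Derivation:
Count via complement. Let g(t,s) = #length-t paths at position s with S_1..S_t all ≠ 0.
g(t,s) = g(t-1,s-1) + g(t-1,s+1) for s ≠ 0; g(t,0) = 0.
t=0: g(0,0)=1
t=1: g(1,-1)=1 g(1,1)=1
t=2: g(2,-2)=1 g(2,2)=1
t=3: g(3,-3)=1 g(3,-1)=1 g(3,1)=1 g(3,3)=1
t=4: g(4,-4)=1 g(4,-2)=2 g(4,2)=2 g(4,4)=1
t=5: g(5,-5)=1 g(5,-3)=3 g(5,-1)=2 g(5,1)=2 g(5,3)=3 g(5,5)=1
t=6: g(6,-6)=1 g(6,-4)=4 g(6,-2)=5 g(6,2)=5 g(6,4)=4 g(6,6)=1
t=7: g(7,-7)=1 g(7,-5)=5 g(7,-3)=9 g(7,-1)=5 g(7,1)=5 g(7,3)=9 g(7,5)=5 g(7,7)=1
t=8: g(8,-8)=1 g(8,-6)=6 g(8,-4)=14 g(8,-2)=14 g(8,2)=14 g(8,4)=14 g(8,6)=6 g(8,8)=1
t=9: g(9,-9)=1 g(9,-7)=7 g(9,-5)=20 g(9,-3)=28 g(9,-1)=14 g(9,1)=14 g(9,3)=28 g(9,5)=20 g(9,7)=7 g(9,9)=1
t=10: g(10,-10)=1 g(10,-8)=8 g(10,-6)=27 g(10,-4)=48 g(10,-2)=42 g(10,2)=42 g(10,4)=48 g(10,6)=27 g(10,8)=8 g(10,10)=1
t=11: g(11,-11)=1 g(11,-9)=9 g(11,-7)=35 g(11,-5)=75 g(11,-3)=90 g(11,-1)=42 g(11,1)=42 g(11,3)=90 g(11,5)=75 g(11,7)=35 g(11,9)=9 g(11,11)=1
t=12: g(12,-12)=1 g(12,-10)=10 g(12,-8)=44 g(12,-6)=110 g(12,-4)=165 g(12,-2)=132 g(12,2)=132 g(12,4)=165 g(12,6)=110 g(12,8)=44 g(12,10)=10 g(12,12)=1
t=13: g(13,-13)=1 g(13,-11)=11 g(13,-9)=54 g(13,-7)=154 g(13,-5)=275 g(13,-3)=297 g(13,-1)=132 g(13,1)=132 g(13,3)=297 g(13,5)=275 g(13,7)=154 g(13,9)=54 g(13,11)=11 g(13,13)=1
Paths never hitting 0: Σ_s g(13,s) = 1848
Paths hitting 0: 2^13 - 1848 = 6344
P = 6344/8192 = 793/1024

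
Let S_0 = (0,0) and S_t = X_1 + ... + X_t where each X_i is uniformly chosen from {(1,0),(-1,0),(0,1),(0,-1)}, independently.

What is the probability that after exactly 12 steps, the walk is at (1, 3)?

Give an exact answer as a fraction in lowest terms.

Let h be the number of horizontal steps (so 12-h are vertical). To end at (1,3) need (h+1)/2 right-steps and ((12-h)+3)/2 up-steps.
Sum over h with 1 ≤ h ≤ 9, h ≡ 1 (mod 2), 12-h ≡ 1 (mod 2):
h=1: C(12,1)·C(1,1)·C(11,7) = 12·1·330 = 3960
h=3: C(12,3)·C(3,2)·C(9,6) = 220·3·84 = 55440
h=5: C(12,5)·C(5,3)·C(7,5) = 792·10·21 = 166320
h=7: C(12,7)·C(7,4)·C(5,4) = 792·35·5 = 138600
h=9: C(12,9)·C(9,5)·C(3,3) = 220·126·1 = 27720
Total favorable: 392040
Total paths: 4^12 = 16777216
P = 392040/16777216 = 49005/2097152

Answer: 49005/2097152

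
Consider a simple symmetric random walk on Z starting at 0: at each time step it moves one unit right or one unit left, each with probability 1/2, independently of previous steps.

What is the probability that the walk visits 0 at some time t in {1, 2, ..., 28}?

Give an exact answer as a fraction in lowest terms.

Answer: 28539857/33554432

Derivation:
Count via complement. Let g(t,s) = #length-t paths at position s with S_1..S_t all ≠ 0.
g(t,s) = g(t-1,s-1) + g(t-1,s+1) for s ≠ 0; g(t,0) = 0.
t=0: g(0,0)=1
t=1: g(1,-1)=1 g(1,1)=1
t=2: g(2,-2)=1 g(2,2)=1
t=3: g(3,-3)=1 g(3,-1)=1 g(3,1)=1 g(3,3)=1
t=4: g(4,-4)=1 g(4,-2)=2 g(4,2)=2 g(4,4)=1
t=5: g(5,-5)=1 g(5,-3)=3 g(5,-1)=2 g(5,1)=2 g(5,3)=3 g(5,5)=1
t=6: g(6,-6)=1 g(6,-4)=4 g(6,-2)=5 g(6,2)=5 g(6,4)=4 g(6,6)=1
t=7: g(7,-7)=1 g(7,-5)=5 g(7,-3)=9 g(7,-1)=5 g(7,1)=5 g(7,3)=9 g(7,5)=5 g(7,7)=1
t=8: g(8,-8)=1 g(8,-6)=6 g(8,-4)=14 g(8,-2)=14 g(8,2)=14 g(8,4)=14 g(8,6)=6 g(8,8)=1
t=9: g(9,-9)=1 g(9,-7)=7 g(9,-5)=20 g(9,-3)=28 g(9,-1)=14 g(9,1)=14 g(9,3)=28 g(9,5)=20 g(9,7)=7 g(9,9)=1
t=10: g(10,-10)=1 g(10,-8)=8 g(10,-6)=27 g(10,-4)=48 g(10,-2)=42 g(10,2)=42 g(10,4)=48 g(10,6)=27 g(10,8)=8 g(10,10)=1
t=11: g(11,-11)=1 g(11,-9)=9 g(11,-7)=35 g(11,-5)=75 g(11,-3)=90 g(11,-1)=42 g(11,1)=42 g(11,3)=90 g(11,5)=75 g(11,7)=35 g(11,9)=9 g(11,11)=1
t=12: g(12,-12)=1 g(12,-10)=10 g(12,-8)=44 g(12,-6)=110 g(12,-4)=165 g(12,-2)=132 g(12,2)=132 g(12,4)=165 g(12,6)=110 g(12,8)=44 g(12,10)=10 g(12,12)=1
t=13: g(13,-13)=1 g(13,-11)=11 g(13,-9)=54 g(13,-7)=154 g(13,-5)=275 g(13,-3)=297 g(13,-1)=132 g(13,1)=132 g(13,3)=297 g(13,5)=275 g(13,7)=154 g(13,9)=54 g(13,11)=11 g(13,13)=1
t=14: g(14,-14)=1 g(14,-12)=12 g(14,-10)=65 g(14,-8)=208 g(14,-6)=429 g(14,-4)=572 g(14,-2)=429 g(14,2)=429 g(14,4)=572 g(14,6)=429 g(14,8)=208 g(14,10)=65 g(14,12)=12 g(14,14)=1
t=15: g(15,-15)=1 g(15,-13)=13 g(15,-11)=77 g(15,-9)=273 g(15,-7)=637 g(15,-5)=1001 g(15,-3)=1001 g(15,-1)=429 g(15,1)=429 g(15,3)=1001 g(15,5)=1001 g(15,7)=637 g(15,9)=273 g(15,11)=77 g(15,13)=13 g(15,15)=1
t=16: g(16,-16)=1 g(16,-14)=14 g(16,-12)=90 g(16,-10)=350 g(16,-8)=910 g(16,-6)=1638 g(16,-4)=2002 g(16,-2)=1430 g(16,2)=1430 g(16,4)=2002 g(16,6)=1638 g(16,8)=910 g(16,10)=350 g(16,12)=90 g(16,14)=14 g(16,16)=1
t=17: g(17,-17)=1 g(17,-15)=15 g(17,-13)=104 g(17,-11)=440 g(17,-9)=1260 g(17,-7)=2548 g(17,-5)=3640 g(17,-3)=3432 g(17,-1)=1430 g(17,1)=1430 g(17,3)=3432 g(17,5)=3640 g(17,7)=2548 g(17,9)=1260 g(17,11)=440 g(17,13)=104 g(17,15)=15 g(17,17)=1
t=18: g(18,-18)=1 g(18,-16)=16 g(18,-14)=119 g(18,-12)=544 g(18,-10)=1700 g(18,-8)=3808 g(18,-6)=6188 g(18,-4)=7072 g(18,-2)=4862 g(18,2)=4862 g(18,4)=7072 g(18,6)=6188 g(18,8)=3808 g(18,10)=1700 g(18,12)=544 g(18,14)=119 g(18,16)=16 g(18,18)=1
t=19: g(19,-19)=1 g(19,-17)=17 g(19,-15)=135 g(19,-13)=663 g(19,-11)=2244 g(19,-9)=5508 g(19,-7)=9996 g(19,-5)=13260 g(19,-3)=11934 g(19,-1)=4862 g(19,1)=4862 g(19,3)=11934 g(19,5)=13260 g(19,7)=9996 g(19,9)=5508 g(19,11)=2244 g(19,13)=663 g(19,15)=135 g(19,17)=17 g(19,19)=1
t=20: g(20,-20)=1 g(20,-18)=18 g(20,-16)=152 g(20,-14)=798 g(20,-12)=2907 g(20,-10)=7752 g(20,-8)=15504 g(20,-6)=23256 g(20,-4)=25194 g(20,-2)=16796 g(20,2)=16796 g(20,4)=25194 g(20,6)=23256 g(20,8)=15504 g(20,10)=7752 g(20,12)=2907 g(20,14)=798 g(20,16)=152 g(20,18)=18 g(20,20)=1
t=21: g(21,-21)=1 g(21,-19)=19 g(21,-17)=170 g(21,-15)=950 g(21,-13)=3705 g(21,-11)=10659 g(21,-9)=23256 g(21,-7)=38760 g(21,-5)=48450 g(21,-3)=41990 g(21,-1)=16796 g(21,1)=16796 g(21,3)=41990 g(21,5)=48450 g(21,7)=38760 g(21,9)=23256 g(21,11)=10659 g(21,13)=3705 g(21,15)=950 g(21,17)=170 g(21,19)=19 g(21,21)=1
t=22: g(22,-22)=1 g(22,-20)=20 g(22,-18)=189 g(22,-16)=1120 g(22,-14)=4655 g(22,-12)=14364 g(22,-10)=33915 g(22,-8)=62016 g(22,-6)=87210 g(22,-4)=90440 g(22,-2)=58786 g(22,2)=58786 g(22,4)=90440 g(22,6)=87210 g(22,8)=62016 g(22,10)=33915 g(22,12)=14364 g(22,14)=4655 g(22,16)=1120 g(22,18)=189 g(22,20)=20 g(22,22)=1
t=23: g(23,-23)=1 g(23,-21)=21 g(23,-19)=209 g(23,-17)=1309 g(23,-15)=5775 g(23,-13)=19019 g(23,-11)=48279 g(23,-9)=95931 g(23,-7)=149226 g(23,-5)=177650 g(23,-3)=149226 g(23,-1)=58786 g(23,1)=58786 g(23,3)=149226 g(23,5)=177650 g(23,7)=149226 g(23,9)=95931 g(23,11)=48279 g(23,13)=19019 g(23,15)=5775 g(23,17)=1309 g(23,19)=209 g(23,21)=21 g(23,23)=1
t=24: g(24,-24)=1 g(24,-22)=22 g(24,-20)=230 g(24,-18)=1518 g(24,-16)=7084 g(24,-14)=24794 g(24,-12)=67298 g(24,-10)=144210 g(24,-8)=245157 g(24,-6)=326876 g(24,-4)=326876 g(24,-2)=208012 g(24,2)=208012 g(24,4)=326876 g(24,6)=326876 g(24,8)=245157 g(24,10)=144210 g(24,12)=67298 g(24,14)=24794 g(24,16)=7084 g(24,18)=1518 g(24,20)=230 g(24,22)=22 g(24,24)=1
t=25: g(25,-25)=1 g(25,-23)=23 g(25,-21)=252 g(25,-19)=1748 g(25,-17)=8602 g(25,-15)=31878 g(25,-13)=92092 g(25,-11)=211508 g(25,-9)=389367 g(25,-7)=572033 g(25,-5)=653752 g(25,-3)=534888 g(25,-1)=208012 g(25,1)=208012 g(25,3)=534888 g(25,5)=653752 g(25,7)=572033 g(25,9)=389367 g(25,11)=211508 g(25,13)=92092 g(25,15)=31878 g(25,17)=8602 g(25,19)=1748 g(25,21)=252 g(25,23)=23 g(25,25)=1
t=26: g(26,-26)=1 g(26,-24)=24 g(26,-22)=275 g(26,-20)=2000 g(26,-18)=10350 g(26,-16)=40480 g(26,-14)=123970 g(26,-12)=303600 g(26,-10)=600875 g(26,-8)=961400 g(26,-6)=1225785 g(26,-4)=1188640 g(26,-2)=742900 g(26,2)=742900 g(26,4)=1188640 g(26,6)=1225785 g(26,8)=961400 g(26,10)=600875 g(26,12)=303600 g(26,14)=123970 g(26,16)=40480 g(26,18)=10350 g(26,20)=2000 g(26,22)=275 g(26,24)=24 g(26,26)=1
t=27: g(27,-27)=1 g(27,-25)=25 g(27,-23)=299 g(27,-21)=2275 g(27,-19)=12350 g(27,-17)=50830 g(27,-15)=164450 g(27,-13)=427570 g(27,-11)=904475 g(27,-9)=1562275 g(27,-7)=2187185 g(27,-5)=2414425 g(27,-3)=1931540 g(27,-1)=742900 g(27,1)=742900 g(27,3)=1931540 g(27,5)=2414425 g(27,7)=2187185 g(27,9)=1562275 g(27,11)=904475 g(27,13)=427570 g(27,15)=164450 g(27,17)=50830 g(27,19)=12350 g(27,21)=2275 g(27,23)=299 g(27,25)=25 g(27,27)=1
t=28: g(28,-28)=1 g(28,-26)=26 g(28,-24)=324 g(28,-22)=2574 g(28,-20)=14625 g(28,-18)=63180 g(28,-16)=215280 g(28,-14)=592020 g(28,-12)=1332045 g(28,-10)=2466750 g(28,-8)=3749460 g(28,-6)=4601610 g(28,-4)=4345965 g(28,-2)=2674440 g(28,2)=2674440 g(28,4)=4345965 g(28,6)=4601610 g(28,8)=3749460 g(28,10)=2466750 g(28,12)=1332045 g(28,14)=592020 g(28,16)=215280 g(28,18)=63180 g(28,20)=14625 g(28,22)=2574 g(28,24)=324 g(28,26)=26 g(28,28)=1
Paths never hitting 0: Σ_s g(28,s) = 40116600
Paths hitting 0: 2^28 - 40116600 = 228318856
P = 228318856/268435456 = 28539857/33554432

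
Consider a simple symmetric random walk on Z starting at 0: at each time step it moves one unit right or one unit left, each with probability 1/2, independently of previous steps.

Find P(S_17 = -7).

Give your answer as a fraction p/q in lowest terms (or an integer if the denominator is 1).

To reach position -7 after 17 steps: need 5 steps of +1 and 12 of -1.
Favorable paths: C(17,5) = 6188
Total paths: 2^17 = 131072
P = 6188/131072 = 1547/32768

Answer: 1547/32768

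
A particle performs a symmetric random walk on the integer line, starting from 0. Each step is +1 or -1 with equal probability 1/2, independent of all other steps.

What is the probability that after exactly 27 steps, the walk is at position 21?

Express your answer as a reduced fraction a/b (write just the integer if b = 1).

To reach position 21 after 27 steps: need 24 steps of +1 and 3 of -1.
Favorable paths: C(27,24) = 2925
Total paths: 2^27 = 134217728
P = 2925/134217728 = 2925/134217728

Answer: 2925/134217728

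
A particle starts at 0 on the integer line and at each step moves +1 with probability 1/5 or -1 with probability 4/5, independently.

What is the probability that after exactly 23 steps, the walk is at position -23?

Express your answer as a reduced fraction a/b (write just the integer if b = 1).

Answer: 70368744177664/11920928955078125

Derivation:
To reach position -23 after 23 steps: need 0 steps of +1 and 23 steps of -1.
Number of such sequences: C(23,0) = 1
Each has probability (1/5)^0 · (4/5)^23 = 70368744177664/11920928955078125
P = 1 · 70368744177664/11920928955078125 = 70368744177664/11920928955078125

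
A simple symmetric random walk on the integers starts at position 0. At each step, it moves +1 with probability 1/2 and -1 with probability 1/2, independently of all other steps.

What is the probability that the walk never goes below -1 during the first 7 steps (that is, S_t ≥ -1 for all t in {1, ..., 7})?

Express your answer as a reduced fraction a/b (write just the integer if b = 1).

Answer: 35/64

Derivation:
Let f(t,s) = #length-t paths at position s with S_1..S_t all ≥ -1.
f(t,s) = f(t-1,s-1) + f(t-1,s+1) for s ≥ -1; f(t,s) = 0 for s < -1.
t=0: f(0,0)=1
t=1: f(1,-1)=1 f(1,1)=1
t=2: f(2,0)=2 f(2,2)=1
t=3: f(3,-1)=2 f(3,1)=3 f(3,3)=1
t=4: f(4,0)=5 f(4,2)=4 f(4,4)=1
t=5: f(5,-1)=5 f(5,1)=9 f(5,3)=5 f(5,5)=1
t=6: f(6,0)=14 f(6,2)=14 f(6,4)=6 f(6,6)=1
t=7: f(7,-1)=14 f(7,1)=28 f(7,3)=20 f(7,5)=7 f(7,7)=1
Σ_s f(7,s) = 70
P = 70/128 = 35/64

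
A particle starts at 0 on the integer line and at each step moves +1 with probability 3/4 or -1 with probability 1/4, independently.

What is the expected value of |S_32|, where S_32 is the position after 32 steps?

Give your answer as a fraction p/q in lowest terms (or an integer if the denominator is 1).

Answer: 4612617913038233027/288230376151711744

Derivation:
S_32 takes values m ≡ 0 (mod 2) with |m| ≤ 32; P(S_32=m) = C(32,(32+m)/2) · (3/4)^((32+m)/2) · (1/4)^((32-m)/2).
Distribution: P(S=-32)=1/18446744073709551616, P(S=-30)=3/576460752303423488, P(S=-28)=279/1152921504606846976, P(S=-26)=4185/576460752303423488, P(S=-24)=364095/2305843009213693952, P(S=-22)=1529199/576460752303423488, P(S=-20)=41288373/1152921504606846976, P(S=-18)=230035221/576460752303423488, P(S=-16)=17252641575/4611686018427387904, P(S=-14)=17252641575/576460752303423488, P(S=-12)=238086453735/1152921504606846976, P(S=-10)=714259361205/576460752303423488, P(S=-8)=14999446585305/2305843009213693952, P(S=-6)=17307053752275/576460752303423488, P(S=-4)=140928866268525/1152921504606846976, P(S=-2)=253671959283345/576460752303423488, P(S=0)=12937269923450595/9223372036854775808, P(S=2)=2283047633550105/576460752303423488, P(S=4)=11415238167750525/1152921504606846976, P(S=6)=12616842185408475/576460752303423488, P(S=8)=98411369046186105/2305843009213693952, P(S=10)=42176301019794045/576460752303423488, P(S=12)=126528903059382135/1152921504606846976, P(S=14)=82518849821336175/576460752303423488, P(S=16)=742669648392025575/4611686018427387904, P(S=18)=89120357807043069/576460752303423488, P(S=20)=143963654919069573/1152921504606846976, P(S=22)=47987884973023191/576460752303423488, P(S=24)=102831182085049695/2305843009213693952, P(S=26)=10637708491556865/576460752303423488, P(S=28)=6382625094934119/1152921504606846976, P(S=30)=617673396283947/576460752303423488, P(S=32)=1853020188851841/18446744073709551616
E[|S_32|] = Σ_m |m|·P(S_32=m) = 4612617913038233027/288230376151711744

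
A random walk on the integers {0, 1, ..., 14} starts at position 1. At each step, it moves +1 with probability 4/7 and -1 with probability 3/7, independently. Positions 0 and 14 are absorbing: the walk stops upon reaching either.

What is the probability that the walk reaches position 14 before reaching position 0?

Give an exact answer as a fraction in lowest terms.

Answer: 67108864/263652487

Derivation:
Biased walk: p = 4/7, q = 3/7, r = q/p = 3/4
Gambler's ruin: P(hit 14 before 0 | start at 1) = (1 - r^a)/(1 - r^N)
r^1 = 3/4; r^14 = 4782969/268435456
P = (1 - 3/4) / (1 - 4782969/268435456) = 1/4 / 263652487/268435456 = 67108864/263652487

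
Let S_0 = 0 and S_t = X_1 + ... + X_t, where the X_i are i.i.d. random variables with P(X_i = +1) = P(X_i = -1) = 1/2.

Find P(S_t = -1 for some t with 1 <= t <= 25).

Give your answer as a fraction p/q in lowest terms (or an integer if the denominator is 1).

Answer: 7088533/8388608

Derivation:
Count via complement. Let g(t,s) = #length-t paths at position s with S_1..S_t all ≠ -1.
g(t,s) = g(t-1,s-1) + g(t-1,s+1) for s ≠ -1; g(t,-1) = 0.
t=0: g(0,0)=1
t=1: g(1,1)=1
t=2: g(2,0)=1 g(2,2)=1
t=3: g(3,1)=2 g(3,3)=1
t=4: g(4,0)=2 g(4,2)=3 g(4,4)=1
t=5: g(5,1)=5 g(5,3)=4 g(5,5)=1
t=6: g(6,0)=5 g(6,2)=9 g(6,4)=5 g(6,6)=1
t=7: g(7,1)=14 g(7,3)=14 g(7,5)=6 g(7,7)=1
t=8: g(8,0)=14 g(8,2)=28 g(8,4)=20 g(8,6)=7 g(8,8)=1
t=9: g(9,1)=42 g(9,3)=48 g(9,5)=27 g(9,7)=8 g(9,9)=1
t=10: g(10,0)=42 g(10,2)=90 g(10,4)=75 g(10,6)=35 g(10,8)=9 g(10,10)=1
t=11: g(11,1)=132 g(11,3)=165 g(11,5)=110 g(11,7)=44 g(11,9)=10 g(11,11)=1
t=12: g(12,0)=132 g(12,2)=297 g(12,4)=275 g(12,6)=154 g(12,8)=54 g(12,10)=11 g(12,12)=1
t=13: g(13,1)=429 g(13,3)=572 g(13,5)=429 g(13,7)=208 g(13,9)=65 g(13,11)=12 g(13,13)=1
t=14: g(14,0)=429 g(14,2)=1001 g(14,4)=1001 g(14,6)=637 g(14,8)=273 g(14,10)=77 g(14,12)=13 g(14,14)=1
t=15: g(15,1)=1430 g(15,3)=2002 g(15,5)=1638 g(15,7)=910 g(15,9)=350 g(15,11)=90 g(15,13)=14 g(15,15)=1
t=16: g(16,0)=1430 g(16,2)=3432 g(16,4)=3640 g(16,6)=2548 g(16,8)=1260 g(16,10)=440 g(16,12)=104 g(16,14)=15 g(16,16)=1
t=17: g(17,1)=4862 g(17,3)=7072 g(17,5)=6188 g(17,7)=3808 g(17,9)=1700 g(17,11)=544 g(17,13)=119 g(17,15)=16 g(17,17)=1
t=18: g(18,0)=4862 g(18,2)=11934 g(18,4)=13260 g(18,6)=9996 g(18,8)=5508 g(18,10)=2244 g(18,12)=663 g(18,14)=135 g(18,16)=17 g(18,18)=1
t=19: g(19,1)=16796 g(19,3)=25194 g(19,5)=23256 g(19,7)=15504 g(19,9)=7752 g(19,11)=2907 g(19,13)=798 g(19,15)=152 g(19,17)=18 g(19,19)=1
t=20: g(20,0)=16796 g(20,2)=41990 g(20,4)=48450 g(20,6)=38760 g(20,8)=23256 g(20,10)=10659 g(20,12)=3705 g(20,14)=950 g(20,16)=170 g(20,18)=19 g(20,20)=1
t=21: g(21,1)=58786 g(21,3)=90440 g(21,5)=87210 g(21,7)=62016 g(21,9)=33915 g(21,11)=14364 g(21,13)=4655 g(21,15)=1120 g(21,17)=189 g(21,19)=20 g(21,21)=1
t=22: g(22,0)=58786 g(22,2)=149226 g(22,4)=177650 g(22,6)=149226 g(22,8)=95931 g(22,10)=48279 g(22,12)=19019 g(22,14)=5775 g(22,16)=1309 g(22,18)=209 g(22,20)=21 g(22,22)=1
t=23: g(23,1)=208012 g(23,3)=326876 g(23,5)=326876 g(23,7)=245157 g(23,9)=144210 g(23,11)=67298 g(23,13)=24794 g(23,15)=7084 g(23,17)=1518 g(23,19)=230 g(23,21)=22 g(23,23)=1
t=24: g(24,0)=208012 g(24,2)=534888 g(24,4)=653752 g(24,6)=572033 g(24,8)=389367 g(24,10)=211508 g(24,12)=92092 g(24,14)=31878 g(24,16)=8602 g(24,18)=1748 g(24,20)=252 g(24,22)=23 g(24,24)=1
t=25: g(25,1)=742900 g(25,3)=1188640 g(25,5)=1225785 g(25,7)=961400 g(25,9)=600875 g(25,11)=303600 g(25,13)=123970 g(25,15)=40480 g(25,17)=10350 g(25,19)=2000 g(25,21)=275 g(25,23)=24 g(25,25)=1
Paths never hitting -1: Σ_s g(25,s) = 5200300
Paths hitting -1: 2^25 - 5200300 = 28354132
P = 28354132/33554432 = 7088533/8388608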